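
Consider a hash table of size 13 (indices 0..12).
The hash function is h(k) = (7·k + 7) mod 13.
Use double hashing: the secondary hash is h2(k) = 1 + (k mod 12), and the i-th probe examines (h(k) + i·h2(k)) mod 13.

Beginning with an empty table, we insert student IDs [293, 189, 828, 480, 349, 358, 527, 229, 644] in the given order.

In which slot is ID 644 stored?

9

293: h=4 => slot 4
189: h=4, h2=10, probe 4,1 => slot 1
828: h=5 => slot 5
480: h=0 => slot 0
349: h=6 => slot 6
358: h=4, h2=11, probe 4,2 => slot 2
527: h=4, h2=12, probe 4,3 => slot 3
229: h=11 => slot 11
644: h=4, h2=9, probe 4,0,9 => slot 9
Table: [480, 189, 358, 527, 293, 828, 349, ., ., 644, ., 229, .]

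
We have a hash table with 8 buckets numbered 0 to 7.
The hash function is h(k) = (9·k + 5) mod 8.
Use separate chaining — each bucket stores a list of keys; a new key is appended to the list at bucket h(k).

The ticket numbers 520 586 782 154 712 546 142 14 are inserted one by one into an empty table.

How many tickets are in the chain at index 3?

Insert 520: h=5, bucket 5 empty → new chain.
Insert 586: h=7, bucket 7 empty → new chain.
Insert 782: h=3, bucket 3 empty → new chain.
Insert 154: h=7, bucket 7 nonempty → append to chain.
Insert 712: h=5, bucket 5 nonempty → append to chain.
Insert 546: h=7, bucket 7 nonempty → append to chain.
Insert 142: h=3, bucket 3 nonempty → append to chain.
Insert 14: h=3, bucket 3 nonempty → append to chain.
Final buckets:
0: ∅
1: ∅
2: ∅
3: 782 -> 142 -> 14
4: ∅
5: 520 -> 712
6: ∅
7: 586 -> 154 -> 546

3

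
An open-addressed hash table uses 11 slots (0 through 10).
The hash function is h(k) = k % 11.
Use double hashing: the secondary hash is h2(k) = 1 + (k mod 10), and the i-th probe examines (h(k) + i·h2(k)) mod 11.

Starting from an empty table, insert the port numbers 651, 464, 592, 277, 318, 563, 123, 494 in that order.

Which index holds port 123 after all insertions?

Insert 651: h=2, slot 2 empty -> index 2.
Insert 464: h=2, h2=5, slot 2 occupied -> index 7.
Insert 592: h=9, slot 9 empty -> index 9.
Insert 277: h=2, h2=8, slot 2 occupied -> index 10.
Insert 318: h=10, h2=9, slot 10 occupied -> index 8.
Insert 563: h=2, h2=4, slot 2 occupied -> index 6.
Insert 123: h=2, h2=4, slots 2,6,10 occupied -> index 3.
Insert 494: h=10, h2=5, slot 10 occupied -> index 4.
Table: [—, —, 651, 123, 494, —, 563, 464, 318, 592, 277]

3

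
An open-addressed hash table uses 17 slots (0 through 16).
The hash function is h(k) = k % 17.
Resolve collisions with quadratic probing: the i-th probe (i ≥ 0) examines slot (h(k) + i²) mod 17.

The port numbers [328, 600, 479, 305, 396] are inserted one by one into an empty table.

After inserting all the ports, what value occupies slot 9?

396

Insert 328: h=5, slot 5 empty => index 5.
Insert 600: h=5, slot 5 occupied => index 6.
Insert 479: h=3, slot 3 empty => index 3.
Insert 305: h=16, slot 16 empty => index 16.
Insert 396: h=5, slots 5,6 occupied => index 9.
Table: [_, _, _, 479, _, 328, 600, _, _, 396, _, _, _, _, _, _, 305]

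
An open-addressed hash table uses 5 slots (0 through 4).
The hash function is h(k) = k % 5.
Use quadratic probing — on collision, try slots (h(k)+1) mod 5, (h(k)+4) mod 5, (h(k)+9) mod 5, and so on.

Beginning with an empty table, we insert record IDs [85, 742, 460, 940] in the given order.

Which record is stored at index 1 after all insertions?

460

85 hashes to 0; slot 0 is free => place at 0.
742 hashes to 2; slot 2 is free => place at 2.
460 hashes to 0; 0 taken => place at 1.
940 hashes to 0; 0,1 taken => place at 4.
Table: [85, 460, 742, ∅, 940]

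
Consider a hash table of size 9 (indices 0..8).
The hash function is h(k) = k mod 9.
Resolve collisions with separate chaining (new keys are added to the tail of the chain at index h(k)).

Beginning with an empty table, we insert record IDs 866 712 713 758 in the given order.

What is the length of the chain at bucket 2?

3

866 → bucket 2
712 → bucket 1
713 → bucket 2 (collision)
758 → bucket 2 (collision)
Final buckets:
0: -
1: 712
2: 866 -> 713 -> 758
3: -
4: -
5: -
6: -
7: -
8: -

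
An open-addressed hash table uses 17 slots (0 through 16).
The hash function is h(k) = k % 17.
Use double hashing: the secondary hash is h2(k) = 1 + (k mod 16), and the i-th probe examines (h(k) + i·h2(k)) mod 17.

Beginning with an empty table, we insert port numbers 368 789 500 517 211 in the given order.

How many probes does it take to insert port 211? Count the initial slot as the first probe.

Insert 368: h=11, slot 11 empty => index 11.
Insert 789: h=7, slot 7 empty => index 7.
Insert 500: h=7, h2=5, slot 7 occupied => index 12.
Insert 517: h=7, h2=6, slot 7 occupied => index 13.
Insert 211: h=7, h2=4, slots 7,11 occupied => index 15.
Table: [∅, ∅, ∅, ∅, ∅, ∅, ∅, 789, ∅, ∅, ∅, 368, 500, 517, ∅, 211, ∅]

3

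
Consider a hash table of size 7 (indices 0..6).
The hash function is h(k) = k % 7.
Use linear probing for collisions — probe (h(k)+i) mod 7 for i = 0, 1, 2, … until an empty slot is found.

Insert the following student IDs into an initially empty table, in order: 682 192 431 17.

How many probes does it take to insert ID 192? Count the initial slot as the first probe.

2

682 hashes to 3; slot 3 is free → place at 3.
192 hashes to 3; 3 taken → place at 4.
431 hashes to 4; 4 taken → place at 5.
17 hashes to 3; 3,4,5 taken → place at 6.
Table: [., ., ., 682, 192, 431, 17]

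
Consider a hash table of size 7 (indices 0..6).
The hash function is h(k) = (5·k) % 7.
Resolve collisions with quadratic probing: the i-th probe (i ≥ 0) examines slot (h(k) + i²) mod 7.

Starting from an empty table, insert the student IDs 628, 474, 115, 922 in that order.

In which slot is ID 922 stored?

6

628: h=4 -> slot 4
474: h=4, probe 4,5 -> slot 5
115: h=1 -> slot 1
922: h=4, probe 4,5,1,6 -> slot 6
Table: [∅, 115, ∅, ∅, 628, 474, 922]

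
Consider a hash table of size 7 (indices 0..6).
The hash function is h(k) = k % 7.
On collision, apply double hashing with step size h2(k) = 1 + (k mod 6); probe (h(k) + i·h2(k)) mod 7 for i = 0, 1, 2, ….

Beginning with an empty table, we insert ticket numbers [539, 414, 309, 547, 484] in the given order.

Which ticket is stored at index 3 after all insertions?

547

539 hashes to 0; slot 0 is free -> place at 0.
414 hashes to 1; slot 1 is free -> place at 1.
309 hashes to 1, h2=4; 1 taken -> place at 5.
547 hashes to 1, h2=2; 1 taken -> place at 3.
484 hashes to 1, h2=5; 1 taken -> place at 6.
Table: [539, 414, —, 547, —, 309, 484]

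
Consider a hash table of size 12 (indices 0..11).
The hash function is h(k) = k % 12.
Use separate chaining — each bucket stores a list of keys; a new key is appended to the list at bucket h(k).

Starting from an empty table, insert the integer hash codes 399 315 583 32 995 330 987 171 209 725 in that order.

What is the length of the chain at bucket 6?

Insert 399: h=3, bucket 3 empty → new chain.
Insert 315: h=3, bucket 3 nonempty → append to chain.
Insert 583: h=7, bucket 7 empty → new chain.
Insert 32: h=8, bucket 8 empty → new chain.
Insert 995: h=11, bucket 11 empty → new chain.
Insert 330: h=6, bucket 6 empty → new chain.
Insert 987: h=3, bucket 3 nonempty → append to chain.
Insert 171: h=3, bucket 3 nonempty → append to chain.
Insert 209: h=5, bucket 5 empty → new chain.
Insert 725: h=5, bucket 5 nonempty → append to chain.
Final buckets:
0: —
1: —
2: —
3: 399 -> 315 -> 987 -> 171
4: —
5: 209 -> 725
6: 330
7: 583
8: 32
9: —
10: —
11: 995

1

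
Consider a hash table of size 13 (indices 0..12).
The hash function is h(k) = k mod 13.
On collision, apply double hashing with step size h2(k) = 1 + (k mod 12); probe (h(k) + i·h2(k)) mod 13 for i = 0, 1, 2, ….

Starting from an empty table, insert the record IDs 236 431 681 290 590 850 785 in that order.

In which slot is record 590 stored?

8

236: h=2 => slot 2
431: h=2, h2=12, probe 2,1 => slot 1
681: h=5 => slot 5
290: h=4 => slot 4
590: h=5, h2=3, probe 5,8 => slot 8
850: h=5, h2=11, probe 5,3 => slot 3
785: h=5, h2=6, probe 5,11 => slot 11
Table: [—, 431, 236, 850, 290, 681, —, —, 590, —, —, 785, —]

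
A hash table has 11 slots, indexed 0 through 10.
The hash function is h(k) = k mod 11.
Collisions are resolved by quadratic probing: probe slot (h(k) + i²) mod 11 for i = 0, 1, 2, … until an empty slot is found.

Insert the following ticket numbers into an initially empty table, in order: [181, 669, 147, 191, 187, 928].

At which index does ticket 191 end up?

Insert 181: h=5, slot 5 empty => index 5.
Insert 669: h=9, slot 9 empty => index 9.
Insert 147: h=4, slot 4 empty => index 4.
Insert 191: h=4, slots 4,5 occupied => index 8.
Insert 187: h=0, slot 0 empty => index 0.
Insert 928: h=4, slots 4,5,8 occupied => index 2.
Table: [187, ∅, 928, ∅, 147, 181, ∅, ∅, 191, 669, ∅]

8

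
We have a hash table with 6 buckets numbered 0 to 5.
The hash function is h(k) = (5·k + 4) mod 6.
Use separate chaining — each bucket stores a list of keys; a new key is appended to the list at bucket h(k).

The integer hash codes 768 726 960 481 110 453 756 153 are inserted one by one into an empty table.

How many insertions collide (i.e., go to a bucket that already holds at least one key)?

4

Insert 768: h=4, bucket 4 empty → new chain.
Insert 726: h=4, bucket 4 nonempty → append to chain.
Insert 960: h=4, bucket 4 nonempty → append to chain.
Insert 481: h=3, bucket 3 empty → new chain.
Insert 110: h=2, bucket 2 empty → new chain.
Insert 453: h=1, bucket 1 empty → new chain.
Insert 756: h=4, bucket 4 nonempty → append to chain.
Insert 153: h=1, bucket 1 nonempty → append to chain.
Final buckets:
0: —
1: 453 -> 153
2: 110
3: 481
4: 768 -> 726 -> 960 -> 756
5: —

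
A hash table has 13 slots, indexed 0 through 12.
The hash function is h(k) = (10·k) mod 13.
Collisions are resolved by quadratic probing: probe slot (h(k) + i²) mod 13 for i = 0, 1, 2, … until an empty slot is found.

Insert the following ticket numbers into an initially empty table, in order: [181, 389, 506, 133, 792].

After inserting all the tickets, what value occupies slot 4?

Insert 181: h=3, slot 3 empty -> index 3.
Insert 389: h=3, slot 3 occupied -> index 4.
Insert 506: h=3, slots 3,4 occupied -> index 7.
Insert 133: h=4, slot 4 occupied -> index 5.
Insert 792: h=3, slots 3,4,7 occupied -> index 12.
Table: [∅, ∅, ∅, 181, 389, 133, ∅, 506, ∅, ∅, ∅, ∅, 792]

389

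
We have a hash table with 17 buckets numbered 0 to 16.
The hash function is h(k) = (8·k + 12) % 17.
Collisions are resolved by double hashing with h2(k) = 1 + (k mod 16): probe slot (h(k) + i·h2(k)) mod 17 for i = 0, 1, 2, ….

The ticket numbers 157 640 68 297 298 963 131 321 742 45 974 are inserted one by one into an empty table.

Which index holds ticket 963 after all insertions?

Insert 157: h=10, slot 10 empty -> index 10.
Insert 640: h=15, slot 15 empty -> index 15.
Insert 68: h=12, slot 12 empty -> index 12.
Insert 297: h=8, slot 8 empty -> index 8.
Insert 298: h=16, slot 16 empty -> index 16.
Insert 963: h=15, h2=4, slot 15 occupied -> index 2.
Insert 131: h=6, slot 6 empty -> index 6.
Insert 321: h=13, slot 13 empty -> index 13.
Insert 742: h=15, h2=7, slot 15 occupied -> index 5.
Insert 45: h=15, h2=14, slots 15,12 occupied -> index 9.
Insert 974: h=1, slot 1 empty -> index 1.
Table: [_, 974, 963, _, _, 742, 131, _, 297, 45, 157, _, 68, 321, _, 640, 298]

2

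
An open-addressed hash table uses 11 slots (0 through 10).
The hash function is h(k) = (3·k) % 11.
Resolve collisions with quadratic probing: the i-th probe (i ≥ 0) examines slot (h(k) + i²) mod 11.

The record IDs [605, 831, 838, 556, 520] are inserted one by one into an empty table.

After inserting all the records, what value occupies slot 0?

605 hashes to 0; slot 0 is free → place at 0.
831 hashes to 7; slot 7 is free → place at 7.
838 hashes to 6; slot 6 is free → place at 6.
556 hashes to 7; 7 taken → place at 8.
520 hashes to 9; slot 9 is free → place at 9.
Table: [605, —, —, —, —, —, 838, 831, 556, 520, —]

605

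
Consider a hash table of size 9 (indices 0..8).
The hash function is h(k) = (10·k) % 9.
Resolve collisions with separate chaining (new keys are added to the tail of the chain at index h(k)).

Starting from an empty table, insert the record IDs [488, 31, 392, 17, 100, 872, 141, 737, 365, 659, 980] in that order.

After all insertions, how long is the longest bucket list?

Insert 488: h=2, bucket 2 empty → new chain.
Insert 31: h=4, bucket 4 empty → new chain.
Insert 392: h=5, bucket 5 empty → new chain.
Insert 17: h=8, bucket 8 empty → new chain.
Insert 100: h=1, bucket 1 empty → new chain.
Insert 872: h=8, bucket 8 nonempty → append to chain.
Insert 141: h=6, bucket 6 empty → new chain.
Insert 737: h=8, bucket 8 nonempty → append to chain.
Insert 365: h=5, bucket 5 nonempty → append to chain.
Insert 659: h=2, bucket 2 nonempty → append to chain.
Insert 980: h=8, bucket 8 nonempty → append to chain.
Final buckets:
0: -
1: 100
2: 488 -> 659
3: -
4: 31
5: 392 -> 365
6: 141
7: -
8: 17 -> 872 -> 737 -> 980

4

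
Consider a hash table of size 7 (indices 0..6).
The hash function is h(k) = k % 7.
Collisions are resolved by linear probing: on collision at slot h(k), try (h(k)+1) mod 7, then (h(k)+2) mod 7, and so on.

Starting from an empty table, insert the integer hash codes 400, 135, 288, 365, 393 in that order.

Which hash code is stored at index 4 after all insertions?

Insert 400: h=1, slot 1 empty => index 1.
Insert 135: h=2, slot 2 empty => index 2.
Insert 288: h=1, slots 1,2 occupied => index 3.
Insert 365: h=1, slots 1,2,3 occupied => index 4.
Insert 393: h=1, slots 1,2,3,4 occupied => index 5.
Table: [., 400, 135, 288, 365, 393, .]

365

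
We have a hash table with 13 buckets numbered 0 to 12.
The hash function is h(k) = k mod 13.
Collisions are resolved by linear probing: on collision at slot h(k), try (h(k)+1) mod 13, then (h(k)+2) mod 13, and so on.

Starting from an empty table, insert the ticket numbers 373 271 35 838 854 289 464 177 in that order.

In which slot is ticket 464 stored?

0

373: h=9 → slot 9
271: h=11 → slot 11
35: h=9, probe 9,10 → slot 10
838: h=6 → slot 6
854: h=9, probe 9,10,11,12 → slot 12
289: h=3 → slot 3
464: h=9, probe 9,10,11,12,0 → slot 0
177: h=8 → slot 8
Table: [464, ∅, ∅, 289, ∅, ∅, 838, ∅, 177, 373, 35, 271, 854]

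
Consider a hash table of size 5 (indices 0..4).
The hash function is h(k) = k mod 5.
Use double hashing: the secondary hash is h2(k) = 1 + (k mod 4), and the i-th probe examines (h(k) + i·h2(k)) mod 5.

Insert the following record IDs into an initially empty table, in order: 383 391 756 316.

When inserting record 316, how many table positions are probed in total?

4

Insert 383: h=3, slot 3 empty -> index 3.
Insert 391: h=1, slot 1 empty -> index 1.
Insert 756: h=1, h2=1, slot 1 occupied -> index 2.
Insert 316: h=1, h2=1, slots 1,2,3 occupied -> index 4.
Table: [∅, 391, 756, 383, 316]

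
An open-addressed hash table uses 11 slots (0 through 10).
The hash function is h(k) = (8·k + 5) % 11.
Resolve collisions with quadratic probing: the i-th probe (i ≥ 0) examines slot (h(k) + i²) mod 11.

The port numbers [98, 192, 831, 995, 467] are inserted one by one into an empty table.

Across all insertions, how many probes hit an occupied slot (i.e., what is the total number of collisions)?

3

Insert 98: h=8, slot 8 empty => index 8.
Insert 192: h=1, slot 1 empty => index 1.
Insert 831: h=9, slot 9 empty => index 9.
Insert 995: h=1, slot 1 occupied => index 2.
Insert 467: h=1, slots 1,2 occupied => index 5.
Table: [∅, 192, 995, ∅, ∅, 467, ∅, ∅, 98, 831, ∅]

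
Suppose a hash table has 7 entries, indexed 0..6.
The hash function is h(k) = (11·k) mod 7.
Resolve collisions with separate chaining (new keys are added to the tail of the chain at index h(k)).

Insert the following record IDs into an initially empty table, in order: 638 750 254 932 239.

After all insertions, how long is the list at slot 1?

638 → bucket 4
750 → bucket 4 (collision)
254 → bucket 1
932 → bucket 4 (collision)
239 → bucket 4 (collision)
Final buckets:
0: .
1: 254
2: .
3: .
4: 638 -> 750 -> 932 -> 239
5: .
6: .

1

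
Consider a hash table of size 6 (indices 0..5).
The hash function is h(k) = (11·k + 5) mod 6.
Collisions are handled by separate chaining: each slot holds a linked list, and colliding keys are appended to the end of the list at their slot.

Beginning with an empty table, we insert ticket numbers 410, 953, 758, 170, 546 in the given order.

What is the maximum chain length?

Insert 410: h=3, bucket 3 empty → new chain.
Insert 953: h=0, bucket 0 empty → new chain.
Insert 758: h=3, bucket 3 nonempty → append to chain.
Insert 170: h=3, bucket 3 nonempty → append to chain.
Insert 546: h=5, bucket 5 empty → new chain.
Final buckets:
0: 953
1: _
2: _
3: 410 -> 758 -> 170
4: _
5: 546

3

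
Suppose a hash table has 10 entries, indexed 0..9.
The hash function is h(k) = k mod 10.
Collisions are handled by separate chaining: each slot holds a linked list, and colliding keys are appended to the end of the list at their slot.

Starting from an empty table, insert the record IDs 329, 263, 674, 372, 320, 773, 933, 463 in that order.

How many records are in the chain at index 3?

329 -> bucket 9
263 -> bucket 3
674 -> bucket 4
372 -> bucket 2
320 -> bucket 0
773 -> bucket 3 (collision)
933 -> bucket 3 (collision)
463 -> bucket 3 (collision)
Final buckets:
0: 320
1: —
2: 372
3: 263 -> 773 -> 933 -> 463
4: 674
5: —
6: —
7: —
8: —
9: 329

4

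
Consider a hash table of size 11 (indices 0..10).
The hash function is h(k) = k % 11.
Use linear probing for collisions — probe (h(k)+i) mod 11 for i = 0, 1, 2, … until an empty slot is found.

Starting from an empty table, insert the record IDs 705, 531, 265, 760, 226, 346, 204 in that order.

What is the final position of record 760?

4

Insert 705: h=1, slot 1 empty -> index 1.
Insert 531: h=3, slot 3 empty -> index 3.
Insert 265: h=1, slot 1 occupied -> index 2.
Insert 760: h=1, slots 1,2,3 occupied -> index 4.
Insert 226: h=6, slot 6 empty -> index 6.
Insert 346: h=5, slot 5 empty -> index 5.
Insert 204: h=6, slot 6 occupied -> index 7.
Table: [—, 705, 265, 531, 760, 346, 226, 204, —, —, —]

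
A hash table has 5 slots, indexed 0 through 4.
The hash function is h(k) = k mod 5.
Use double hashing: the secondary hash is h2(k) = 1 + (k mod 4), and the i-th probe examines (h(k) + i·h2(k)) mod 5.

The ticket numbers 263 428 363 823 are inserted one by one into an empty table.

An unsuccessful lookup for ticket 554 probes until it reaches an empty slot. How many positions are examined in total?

3

263: h=3 -> slot 3
428: h=3, h2=1, probe 3,4 -> slot 4
363: h=3, h2=4, probe 3,2 -> slot 2
823: h=3, h2=4, probe 3,2,1 -> slot 1
Table: [., 823, 363, 263, 428]
Lookup 554: h=4, h2=3, probe 4,2,0 → slot 0 empty, not found.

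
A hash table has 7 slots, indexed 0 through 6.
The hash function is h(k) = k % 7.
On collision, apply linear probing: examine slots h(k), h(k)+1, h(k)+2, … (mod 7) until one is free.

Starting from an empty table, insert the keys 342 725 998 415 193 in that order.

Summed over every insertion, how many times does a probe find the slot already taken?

342: h=6 → slot 6
725: h=4 → slot 4
998: h=4, probe 4,5 → slot 5
415: h=2 → slot 2
193: h=4, probe 4,5,6,0 → slot 0
Table: [193, _, 415, _, 725, 998, 342]

4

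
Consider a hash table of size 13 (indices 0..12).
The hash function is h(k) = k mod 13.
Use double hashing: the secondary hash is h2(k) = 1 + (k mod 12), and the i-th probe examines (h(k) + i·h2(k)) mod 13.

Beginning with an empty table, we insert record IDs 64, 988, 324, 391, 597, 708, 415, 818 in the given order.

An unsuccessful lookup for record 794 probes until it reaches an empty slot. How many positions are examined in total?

64: h=12 => slot 12
988: h=0 => slot 0
324: h=12, h2=1, probe 12,0,1 => slot 1
391: h=1, h2=8, probe 1,9 => slot 9
597: h=12, h2=10, probe 12,9,6 => slot 6
708: h=6, h2=1, probe 6,7 => slot 7
415: h=12, h2=8, probe 12,7,2 => slot 2
818: h=12, h2=3, probe 12,2,5 => slot 5
Table: [988, 324, 415, ., ., 818, 597, 708, ., 391, ., ., 64]
Lookup 794: h=1, h2=3, probe 1,4 → slot 4 empty, not found.

2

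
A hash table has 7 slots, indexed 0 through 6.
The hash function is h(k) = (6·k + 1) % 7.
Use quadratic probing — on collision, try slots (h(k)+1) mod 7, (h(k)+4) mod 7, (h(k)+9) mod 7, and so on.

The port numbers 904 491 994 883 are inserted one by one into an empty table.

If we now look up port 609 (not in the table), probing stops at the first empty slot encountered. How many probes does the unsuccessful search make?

3

Insert 904: h=0, slot 0 empty => index 0.
Insert 491: h=0, slot 0 occupied => index 1.
Insert 994: h=1, slot 1 occupied => index 2.
Insert 883: h=0, slots 0,1 occupied => index 4.
Table: [904, 491, 994, ., 883, ., .]
Lookup 609: h=1, probe 1,2,5 → slot 5 empty, not found.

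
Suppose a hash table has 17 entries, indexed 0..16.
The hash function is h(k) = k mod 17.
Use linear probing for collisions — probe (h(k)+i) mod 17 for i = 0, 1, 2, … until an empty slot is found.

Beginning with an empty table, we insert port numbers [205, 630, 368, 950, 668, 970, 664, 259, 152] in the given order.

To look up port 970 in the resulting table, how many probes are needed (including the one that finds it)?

3

Insert 205: h=1, slot 1 empty -> index 1.
Insert 630: h=1, slot 1 occupied -> index 2.
Insert 368: h=11, slot 11 empty -> index 11.
Insert 950: h=15, slot 15 empty -> index 15.
Insert 668: h=5, slot 5 empty -> index 5.
Insert 970: h=1, slots 1,2 occupied -> index 3.
Insert 664: h=1, slots 1,2,3 occupied -> index 4.
Insert 259: h=4, slots 4,5 occupied -> index 6.
Insert 152: h=16, slot 16 empty -> index 16.
Table: [_, 205, 630, 970, 664, 668, 259, _, _, _, _, 368, _, _, _, 950, 152]
Lookup 970: h=1, probe 1,2,3 → found at 3.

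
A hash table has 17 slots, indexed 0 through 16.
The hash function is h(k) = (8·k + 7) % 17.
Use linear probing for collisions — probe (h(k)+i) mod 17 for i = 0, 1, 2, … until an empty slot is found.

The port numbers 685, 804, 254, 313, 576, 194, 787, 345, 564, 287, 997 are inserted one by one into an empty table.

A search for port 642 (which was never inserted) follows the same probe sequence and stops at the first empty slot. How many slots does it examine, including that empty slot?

3

Insert 685: h=13, slot 13 empty => index 13.
Insert 804: h=13, slot 13 occupied => index 14.
Insert 254: h=16, slot 16 empty => index 16.
Insert 313: h=12, slot 12 empty => index 12.
Insert 576: h=8, slot 8 empty => index 8.
Insert 194: h=12, slots 12,13,14 occupied => index 15.
Insert 787: h=13, slots 13,14,15,16 occupied => index 0.
Insert 345: h=13, slots 13,14,15,16,0 occupied => index 1.
Insert 564: h=14, slots 14,15,16,0,1 occupied => index 2.
Insert 287: h=8, slot 8 occupied => index 9.
Insert 997: h=10, slot 10 empty => index 10.
Table: [787, 345, 564, -, -, -, -, -, 576, 287, 997, -, 313, 685, 804, 194, 254]
Lookup 642: h=9, probe 9,10,11 → slot 11 empty, not found.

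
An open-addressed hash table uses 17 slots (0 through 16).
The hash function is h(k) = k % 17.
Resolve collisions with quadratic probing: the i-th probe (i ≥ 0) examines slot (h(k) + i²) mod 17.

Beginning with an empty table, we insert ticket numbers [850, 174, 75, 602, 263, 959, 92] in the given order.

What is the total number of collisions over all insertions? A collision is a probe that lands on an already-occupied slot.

7

Insert 850: h=0, slot 0 empty => index 0.
Insert 174: h=4, slot 4 empty => index 4.
Insert 75: h=7, slot 7 empty => index 7.
Insert 602: h=7, slot 7 occupied => index 8.
Insert 263: h=8, slot 8 occupied => index 9.
Insert 959: h=7, slots 7,8 occupied => index 11.
Insert 92: h=7, slots 7,8,11 occupied => index 16.
Table: [850, _, _, _, 174, _, _, 75, 602, 263, _, 959, _, _, _, _, 92]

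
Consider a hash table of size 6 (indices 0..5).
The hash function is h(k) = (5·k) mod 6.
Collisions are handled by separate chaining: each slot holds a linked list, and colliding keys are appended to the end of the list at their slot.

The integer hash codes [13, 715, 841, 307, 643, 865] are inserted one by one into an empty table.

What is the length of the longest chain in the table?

13 -> bucket 5
715 -> bucket 5 (collision)
841 -> bucket 5 (collision)
307 -> bucket 5 (collision)
643 -> bucket 5 (collision)
865 -> bucket 5 (collision)
Final buckets:
0: —
1: —
2: —
3: —
4: —
5: 13 -> 715 -> 841 -> 307 -> 643 -> 865

6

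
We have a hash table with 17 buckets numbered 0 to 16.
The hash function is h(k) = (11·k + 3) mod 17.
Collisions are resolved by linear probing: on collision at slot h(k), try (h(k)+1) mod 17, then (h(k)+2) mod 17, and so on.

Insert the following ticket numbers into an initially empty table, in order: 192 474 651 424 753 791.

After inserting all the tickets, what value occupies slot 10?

192: h=7 → slot 7
474: h=15 → slot 15
651: h=7, probe 7,8 → slot 8
424: h=9 → slot 9
753: h=7, probe 7,8,9,10 → slot 10
791: h=0 → slot 0
Table: [791, -, -, -, -, -, -, 192, 651, 424, 753, -, -, -, -, 474, -]

753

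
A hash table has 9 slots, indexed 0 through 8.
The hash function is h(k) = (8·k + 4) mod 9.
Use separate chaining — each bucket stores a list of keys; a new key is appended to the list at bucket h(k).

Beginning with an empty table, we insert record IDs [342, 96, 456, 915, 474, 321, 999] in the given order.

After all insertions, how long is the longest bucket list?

5

Insert 342: h=4, bucket 4 empty → new chain.
Insert 96: h=7, bucket 7 empty → new chain.
Insert 456: h=7, bucket 7 nonempty → append to chain.
Insert 915: h=7, bucket 7 nonempty → append to chain.
Insert 474: h=7, bucket 7 nonempty → append to chain.
Insert 321: h=7, bucket 7 nonempty → append to chain.
Insert 999: h=4, bucket 4 nonempty → append to chain.
Final buckets:
0: _
1: _
2: _
3: _
4: 342 -> 999
5: _
6: _
7: 96 -> 456 -> 915 -> 474 -> 321
8: _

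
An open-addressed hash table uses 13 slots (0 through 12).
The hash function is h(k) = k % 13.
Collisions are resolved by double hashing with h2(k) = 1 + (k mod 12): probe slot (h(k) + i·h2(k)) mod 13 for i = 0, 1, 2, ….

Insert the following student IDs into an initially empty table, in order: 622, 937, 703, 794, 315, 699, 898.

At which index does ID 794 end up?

4

Insert 622: h=11, slot 11 empty → index 11.
Insert 937: h=1, slot 1 empty → index 1.
Insert 703: h=1, h2=8, slot 1 occupied → index 9.
Insert 794: h=1, h2=3, slot 1 occupied → index 4.
Insert 315: h=3, slot 3 empty → index 3.
Insert 699: h=10, slot 10 empty → index 10.
Insert 898: h=1, h2=11, slot 1 occupied → index 12.
Table: [∅, 937, ∅, 315, 794, ∅, ∅, ∅, ∅, 703, 699, 622, 898]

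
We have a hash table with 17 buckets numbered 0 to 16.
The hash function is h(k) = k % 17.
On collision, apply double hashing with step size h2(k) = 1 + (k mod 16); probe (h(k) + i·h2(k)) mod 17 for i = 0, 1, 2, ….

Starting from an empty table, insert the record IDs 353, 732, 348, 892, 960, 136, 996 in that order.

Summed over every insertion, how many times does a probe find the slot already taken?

2

Insert 353: h=13, slot 13 empty -> index 13.
Insert 732: h=1, slot 1 empty -> index 1.
Insert 348: h=8, slot 8 empty -> index 8.
Insert 892: h=8, h2=13, slot 8 occupied -> index 4.
Insert 960: h=8, h2=1, slot 8 occupied -> index 9.
Insert 136: h=0, slot 0 empty -> index 0.
Insert 996: h=10, slot 10 empty -> index 10.
Table: [136, 732, ∅, ∅, 892, ∅, ∅, ∅, 348, 960, 996, ∅, ∅, 353, ∅, ∅, ∅]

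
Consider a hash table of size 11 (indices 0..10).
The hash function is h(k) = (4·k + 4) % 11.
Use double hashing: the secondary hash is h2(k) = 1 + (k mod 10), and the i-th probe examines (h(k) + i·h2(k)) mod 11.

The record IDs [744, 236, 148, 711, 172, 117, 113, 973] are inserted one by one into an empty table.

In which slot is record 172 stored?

Insert 744: h=10, slot 10 empty → index 10.
Insert 236: h=2, slot 2 empty → index 2.
Insert 148: h=2, h2=9, slot 2 occupied → index 0.
Insert 711: h=10, h2=2, slot 10 occupied → index 1.
Insert 172: h=10, h2=3, slots 10,2 occupied → index 5.
Insert 117: h=10, h2=8, slot 10 occupied → index 7.
Insert 113: h=5, h2=4, slot 5 occupied → index 9.
Insert 973: h=2, h2=4, slot 2 occupied → index 6.
Table: [148, 711, 236, ∅, ∅, 172, 973, 117, ∅, 113, 744]

5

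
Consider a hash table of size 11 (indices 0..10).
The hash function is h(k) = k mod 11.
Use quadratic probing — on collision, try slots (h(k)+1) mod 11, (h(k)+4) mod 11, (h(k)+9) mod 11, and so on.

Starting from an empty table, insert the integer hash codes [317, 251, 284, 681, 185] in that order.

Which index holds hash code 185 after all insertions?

317: h=9 => slot 9
251: h=9, probe 9,10 => slot 10
284: h=9, probe 9,10,2 => slot 2
681: h=10, probe 10,0 => slot 0
185: h=9, probe 9,10,2,7 => slot 7
Table: [681, ., 284, ., ., ., ., 185, ., 317, 251]

7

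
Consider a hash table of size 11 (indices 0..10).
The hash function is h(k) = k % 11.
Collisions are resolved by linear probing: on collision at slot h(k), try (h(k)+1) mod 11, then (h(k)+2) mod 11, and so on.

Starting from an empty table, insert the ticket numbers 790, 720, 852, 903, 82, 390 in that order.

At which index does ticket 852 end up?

Insert 790: h=9, slot 9 empty => index 9.
Insert 720: h=5, slot 5 empty => index 5.
Insert 852: h=5, slot 5 occupied => index 6.
Insert 903: h=1, slot 1 empty => index 1.
Insert 82: h=5, slots 5,6 occupied => index 7.
Insert 390: h=5, slots 5,6,7 occupied => index 8.
Table: [., 903, ., ., ., 720, 852, 82, 390, 790, .]

6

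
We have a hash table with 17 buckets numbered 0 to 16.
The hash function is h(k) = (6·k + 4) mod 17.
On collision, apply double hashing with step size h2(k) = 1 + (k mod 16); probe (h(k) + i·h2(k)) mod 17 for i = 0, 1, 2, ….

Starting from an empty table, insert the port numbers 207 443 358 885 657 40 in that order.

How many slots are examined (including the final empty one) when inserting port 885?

2

207: h=5 -> slot 5
443: h=10 -> slot 10
358: h=10, h2=7, probe 10,0 -> slot 0
885: h=10, h2=6, probe 10,16 -> slot 16
657: h=2 -> slot 2
40: h=6 -> slot 6
Table: [358, _, 657, _, _, 207, 40, _, _, _, 443, _, _, _, _, _, 885]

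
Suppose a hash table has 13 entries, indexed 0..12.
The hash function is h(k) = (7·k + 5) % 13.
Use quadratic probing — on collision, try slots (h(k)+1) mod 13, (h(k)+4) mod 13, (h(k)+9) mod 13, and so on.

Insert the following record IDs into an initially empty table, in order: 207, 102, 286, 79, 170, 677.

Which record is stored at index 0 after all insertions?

170

207: h=11 → slot 11
102: h=4 → slot 4
286: h=5 → slot 5
79: h=12 → slot 12
170: h=12, probe 12,0 → slot 0
677: h=12, probe 12,0,3 → slot 3
Table: [170, ∅, ∅, 677, 102, 286, ∅, ∅, ∅, ∅, ∅, 207, 79]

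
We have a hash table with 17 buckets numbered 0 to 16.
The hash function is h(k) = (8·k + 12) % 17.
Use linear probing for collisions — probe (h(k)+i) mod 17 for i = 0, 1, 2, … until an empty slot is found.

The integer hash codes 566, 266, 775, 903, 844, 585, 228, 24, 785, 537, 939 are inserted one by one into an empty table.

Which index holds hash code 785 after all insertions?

4

Insert 566: h=1, slot 1 empty => index 1.
Insert 266: h=15, slot 15 empty => index 15.
Insert 775: h=7, slot 7 empty => index 7.
Insert 903: h=11, slot 11 empty => index 11.
Insert 844: h=15, slot 15 occupied => index 16.
Insert 585: h=0, slot 0 empty => index 0.
Insert 228: h=0, slots 0,1 occupied => index 2.
Insert 24: h=0, slots 0,1,2 occupied => index 3.
Insert 785: h=2, slots 2,3 occupied => index 4.
Insert 537: h=7, slot 7 occupied => index 8.
Insert 939: h=10, slot 10 empty => index 10.
Table: [585, 566, 228, 24, 785, ∅, ∅, 775, 537, ∅, 939, 903, ∅, ∅, ∅, 266, 844]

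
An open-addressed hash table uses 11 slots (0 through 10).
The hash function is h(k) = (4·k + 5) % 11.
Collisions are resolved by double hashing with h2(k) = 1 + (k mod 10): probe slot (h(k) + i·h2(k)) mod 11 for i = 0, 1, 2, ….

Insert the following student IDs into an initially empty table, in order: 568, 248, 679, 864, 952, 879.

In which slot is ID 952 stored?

10

568 hashes to 0; slot 0 is free → place at 0.
248 hashes to 7; slot 7 is free → place at 7.
679 hashes to 4; slot 4 is free → place at 4.
864 hashes to 7, h2=5; 7 taken → place at 1.
952 hashes to 7, h2=3; 7 taken → place at 10.
879 hashes to 1, h2=10; 1,0,10 taken → place at 9.
Table: [568, 864, ∅, ∅, 679, ∅, ∅, 248, ∅, 879, 952]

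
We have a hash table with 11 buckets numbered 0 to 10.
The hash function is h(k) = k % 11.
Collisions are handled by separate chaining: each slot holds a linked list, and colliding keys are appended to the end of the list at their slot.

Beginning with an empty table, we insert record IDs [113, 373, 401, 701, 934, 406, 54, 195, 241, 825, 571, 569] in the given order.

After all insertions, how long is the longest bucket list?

113 → bucket 3
373 → bucket 10
401 → bucket 5
701 → bucket 8
934 → bucket 10 (collision)
406 → bucket 10 (collision)
54 → bucket 10 (collision)
195 → bucket 8 (collision)
241 → bucket 10 (collision)
825 → bucket 0
571 → bucket 10 (collision)
569 → bucket 8 (collision)
Final buckets:
0: 825
1: ∅
2: ∅
3: 113
4: ∅
5: 401
6: ∅
7: ∅
8: 701 -> 195 -> 569
9: ∅
10: 373 -> 934 -> 406 -> 54 -> 241 -> 571

6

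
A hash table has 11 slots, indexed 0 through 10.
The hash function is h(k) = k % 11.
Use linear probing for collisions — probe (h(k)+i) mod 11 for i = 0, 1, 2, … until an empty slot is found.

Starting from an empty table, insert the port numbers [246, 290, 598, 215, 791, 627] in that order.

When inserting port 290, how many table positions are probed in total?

2

Insert 246: h=4, slot 4 empty → index 4.
Insert 290: h=4, slot 4 occupied → index 5.
Insert 598: h=4, slots 4,5 occupied → index 6.
Insert 215: h=6, slot 6 occupied → index 7.
Insert 791: h=10, slot 10 empty → index 10.
Insert 627: h=0, slot 0 empty → index 0.
Table: [627, ∅, ∅, ∅, 246, 290, 598, 215, ∅, ∅, 791]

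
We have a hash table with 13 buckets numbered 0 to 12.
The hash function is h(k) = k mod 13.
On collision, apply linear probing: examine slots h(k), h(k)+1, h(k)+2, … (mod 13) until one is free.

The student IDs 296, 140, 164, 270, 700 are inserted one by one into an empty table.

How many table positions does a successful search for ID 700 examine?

296: h=10 => slot 10
140: h=10, probe 10,11 => slot 11
164: h=8 => slot 8
270: h=10, probe 10,11,12 => slot 12
700: h=11, probe 11,12,0 => slot 0
Table: [700, _, _, _, _, _, _, _, 164, _, 296, 140, 270]
Lookup 700: h=11, probe 11,12,0 → found at 0.

3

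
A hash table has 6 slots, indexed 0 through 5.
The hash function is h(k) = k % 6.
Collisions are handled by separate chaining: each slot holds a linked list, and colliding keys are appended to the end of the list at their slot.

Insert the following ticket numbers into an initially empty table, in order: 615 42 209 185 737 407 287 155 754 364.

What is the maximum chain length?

Insert 615: h=3, bucket 3 empty -> new chain.
Insert 42: h=0, bucket 0 empty -> new chain.
Insert 209: h=5, bucket 5 empty -> new chain.
Insert 185: h=5, bucket 5 nonempty -> append to chain.
Insert 737: h=5, bucket 5 nonempty -> append to chain.
Insert 407: h=5, bucket 5 nonempty -> append to chain.
Insert 287: h=5, bucket 5 nonempty -> append to chain.
Insert 155: h=5, bucket 5 nonempty -> append to chain.
Insert 754: h=4, bucket 4 empty -> new chain.
Insert 364: h=4, bucket 4 nonempty -> append to chain.
Final buckets:
0: 42
1: _
2: _
3: 615
4: 754 -> 364
5: 209 -> 185 -> 737 -> 407 -> 287 -> 155

6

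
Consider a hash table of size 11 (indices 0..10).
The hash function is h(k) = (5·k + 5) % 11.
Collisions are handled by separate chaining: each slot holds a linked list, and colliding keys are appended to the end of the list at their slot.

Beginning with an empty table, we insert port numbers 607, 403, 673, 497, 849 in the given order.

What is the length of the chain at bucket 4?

4

Insert 607: h=4, bucket 4 empty → new chain.
Insert 403: h=7, bucket 7 empty → new chain.
Insert 673: h=4, bucket 4 nonempty → append to chain.
Insert 497: h=4, bucket 4 nonempty → append to chain.
Insert 849: h=4, bucket 4 nonempty → append to chain.
Final buckets:
0: -
1: -
2: -
3: -
4: 607 -> 673 -> 497 -> 849
5: -
6: -
7: 403
8: -
9: -
10: -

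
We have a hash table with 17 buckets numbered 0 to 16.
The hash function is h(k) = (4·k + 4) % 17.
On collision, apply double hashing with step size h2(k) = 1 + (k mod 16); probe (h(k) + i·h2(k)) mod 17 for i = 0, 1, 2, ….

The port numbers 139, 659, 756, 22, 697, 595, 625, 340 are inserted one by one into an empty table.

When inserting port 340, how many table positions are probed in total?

139: h=16 -> slot 16
659: h=5 -> slot 5
756: h=2 -> slot 2
22: h=7 -> slot 7
697: h=4 -> slot 4
595: h=4, h2=4, probe 4,8 -> slot 8
625: h=5, h2=2, probe 5,7,9 -> slot 9
340: h=4, h2=5, probe 4,9,14 -> slot 14
Table: [_, _, 756, _, 697, 659, _, 22, 595, 625, _, _, _, _, 340, _, 139]

3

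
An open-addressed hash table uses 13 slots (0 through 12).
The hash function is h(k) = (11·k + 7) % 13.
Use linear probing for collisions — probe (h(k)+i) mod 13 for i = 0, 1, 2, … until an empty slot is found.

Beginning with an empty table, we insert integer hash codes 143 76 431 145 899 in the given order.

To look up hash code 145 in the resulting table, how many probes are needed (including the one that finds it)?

2

Insert 143: h=7, slot 7 empty -> index 7.
Insert 76: h=11, slot 11 empty -> index 11.
Insert 431: h=3, slot 3 empty -> index 3.
Insert 145: h=3, slot 3 occupied -> index 4.
Insert 899: h=3, slots 3,4 occupied -> index 5.
Table: [—, —, —, 431, 145, 899, —, 143, —, —, —, 76, —]
Lookup 145: h=3, probe 3,4 → found at 4.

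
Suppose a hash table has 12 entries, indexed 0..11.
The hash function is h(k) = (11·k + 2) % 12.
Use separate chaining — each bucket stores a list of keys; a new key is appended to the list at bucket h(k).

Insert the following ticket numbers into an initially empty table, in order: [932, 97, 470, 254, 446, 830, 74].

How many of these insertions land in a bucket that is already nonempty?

4

932 → bucket 6
97 → bucket 1
470 → bucket 0
254 → bucket 0 (collision)
446 → bucket 0 (collision)
830 → bucket 0 (collision)
74 → bucket 0 (collision)
Final buckets:
0: 470 -> 254 -> 446 -> 830 -> 74
1: 97
2: ∅
3: ∅
4: ∅
5: ∅
6: 932
7: ∅
8: ∅
9: ∅
10: ∅
11: ∅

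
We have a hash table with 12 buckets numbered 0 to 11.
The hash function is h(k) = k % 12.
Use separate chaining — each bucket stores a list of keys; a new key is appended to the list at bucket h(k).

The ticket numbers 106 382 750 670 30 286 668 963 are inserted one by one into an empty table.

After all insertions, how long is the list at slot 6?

2

Insert 106: h=10, bucket 10 empty -> new chain.
Insert 382: h=10, bucket 10 nonempty -> append to chain.
Insert 750: h=6, bucket 6 empty -> new chain.
Insert 670: h=10, bucket 10 nonempty -> append to chain.
Insert 30: h=6, bucket 6 nonempty -> append to chain.
Insert 286: h=10, bucket 10 nonempty -> append to chain.
Insert 668: h=8, bucket 8 empty -> new chain.
Insert 963: h=3, bucket 3 empty -> new chain.
Final buckets:
0: -
1: -
2: -
3: 963
4: -
5: -
6: 750 -> 30
7: -
8: 668
9: -
10: 106 -> 382 -> 670 -> 286
11: -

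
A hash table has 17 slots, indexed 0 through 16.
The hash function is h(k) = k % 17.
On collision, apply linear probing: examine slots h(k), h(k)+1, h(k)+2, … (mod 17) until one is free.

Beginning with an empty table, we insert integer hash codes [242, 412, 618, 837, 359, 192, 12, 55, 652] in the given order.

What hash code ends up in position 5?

412

Insert 242: h=4, slot 4 empty → index 4.
Insert 412: h=4, slot 4 occupied → index 5.
Insert 618: h=6, slot 6 empty → index 6.
Insert 837: h=4, slots 4,5,6 occupied → index 7.
Insert 359: h=2, slot 2 empty → index 2.
Insert 192: h=5, slots 5,6,7 occupied → index 8.
Insert 12: h=12, slot 12 empty → index 12.
Insert 55: h=4, slots 4,5,6,7,8 occupied → index 9.
Insert 652: h=6, slots 6,7,8,9 occupied → index 10.
Table: [_, _, 359, _, 242, 412, 618, 837, 192, 55, 652, _, 12, _, _, _, _]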